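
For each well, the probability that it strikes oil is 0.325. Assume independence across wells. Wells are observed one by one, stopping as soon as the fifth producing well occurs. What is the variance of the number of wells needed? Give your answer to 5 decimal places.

31.95266

Y = total wells until the fifth success; negative binomial with r=5, p=0.325.
Var(Y) = r(1−p)/p² = 5·0.675 / 0.325² = 31.9526627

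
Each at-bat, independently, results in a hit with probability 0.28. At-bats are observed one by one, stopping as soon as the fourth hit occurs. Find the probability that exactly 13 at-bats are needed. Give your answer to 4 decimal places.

0.0703

Y = trial on which the fourth success occurs; negative binomial, r=4, p=0.28.
P(Y=13) = C(12,3) · p^4 · (1−p)^9
= 220 · 0.0061466 · 0.051999 = 0.070315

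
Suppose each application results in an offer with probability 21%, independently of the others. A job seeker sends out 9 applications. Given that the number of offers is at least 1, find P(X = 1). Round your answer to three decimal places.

0.326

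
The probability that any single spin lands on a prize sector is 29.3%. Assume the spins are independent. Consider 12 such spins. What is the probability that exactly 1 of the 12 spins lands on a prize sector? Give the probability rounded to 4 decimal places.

0.0776

X ~ Binomial(n=12, p=0.293).
P(X=1) = C(12,1) · p^1 · (1−p)^11
= 12 · 0.293 · 0.02206 = 0.077564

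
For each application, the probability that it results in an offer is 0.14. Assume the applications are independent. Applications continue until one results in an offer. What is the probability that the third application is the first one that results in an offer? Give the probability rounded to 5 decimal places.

0.10354

Geometric (trials to first success), p = 0.14.
P(Y = 3) = (1−p)^2 · p = 0.7396 · 0.14 = 0.1035440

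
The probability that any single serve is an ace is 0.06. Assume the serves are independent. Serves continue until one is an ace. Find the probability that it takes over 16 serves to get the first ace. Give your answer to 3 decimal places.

0.372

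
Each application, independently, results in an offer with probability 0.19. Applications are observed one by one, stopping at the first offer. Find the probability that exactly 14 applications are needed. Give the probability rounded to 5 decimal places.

0.01228

Geometric (trials to first success), p = 0.19.
P(Y = 14) = (1−p)^13 · p = 0.064611 · 0.19 = 0.0122761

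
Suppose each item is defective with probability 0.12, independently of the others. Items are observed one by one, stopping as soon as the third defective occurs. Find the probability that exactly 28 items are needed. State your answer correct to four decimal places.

Y = trial on which the third success occurs; negative binomial, r=3, p=0.12.
P(Y=28) = C(27,2) · p^3 · (1−p)^25
= 351 · 0.001728 · 0.040932 = 0.024827

0.0248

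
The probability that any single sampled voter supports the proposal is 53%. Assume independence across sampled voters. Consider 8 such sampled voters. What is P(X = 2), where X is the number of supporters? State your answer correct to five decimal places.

X ~ Binomial(n=8, p=0.53).
P(X=2) = C(8,2) · p^2 · (1−p)^6
= 28 · 0.2809 · 0.010779 = 0.0847807

0.08478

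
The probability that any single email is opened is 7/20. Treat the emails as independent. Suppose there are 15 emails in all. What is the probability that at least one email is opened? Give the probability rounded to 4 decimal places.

0.9984

P(at least one) = 1 − P(none) = 1 − (1 − 0.35)^15
= 1 − 0.001562 = 0.998438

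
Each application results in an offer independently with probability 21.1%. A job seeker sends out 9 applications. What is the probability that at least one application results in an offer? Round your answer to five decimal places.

0.88151

P(at least one) = 1 − P(none) = 1 − (1 − 0.211)^9
= 1 − 0.1184931 = 0.8815069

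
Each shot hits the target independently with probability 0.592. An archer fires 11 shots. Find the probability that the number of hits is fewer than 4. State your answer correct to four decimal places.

X ~ Binomial(11, 0.592); P(X ≤ 3) = Σ C(11,k) p^k (1−p)^(11−k) over k:
  k=0: C(11,0)·0.592^0·0.408^11 = 0.000052
  k=1: C(11,1)·0.592^1·0.408^10 = 0.000832
  k=2: C(11,2)·0.592^2·0.408^9 = 0.006039
  k=3: C(11,3)·0.592^3·0.408^8 = 0.026286
Total = 0.033210

0.0332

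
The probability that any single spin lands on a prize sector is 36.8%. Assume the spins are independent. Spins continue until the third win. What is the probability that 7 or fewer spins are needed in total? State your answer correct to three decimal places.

0.509

Finishing within 7 spins ⇔ at least 3 successes in the first 7. With X ~ Binomial(7, 0.368), P(Y ≤ 7) = 1 − P(X ≤ 2).
  k=0: C(7,0)·0.368^0·0.632^7 = 0.04027
  k=1: C(7,1)·0.368^1·0.632^6 = 0.16415
  k=2: C(7,2)·0.368^2·0.632^5 = 0.28675
1 − 0.49117 = 0.50883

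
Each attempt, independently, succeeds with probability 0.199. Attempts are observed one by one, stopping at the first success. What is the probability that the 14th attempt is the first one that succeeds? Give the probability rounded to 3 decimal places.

0.011

Geometric (trials to first success), p = 0.199.
P(Y = 14) = (1−p)^13 · p = 0.055876 · 0.199 = 0.01112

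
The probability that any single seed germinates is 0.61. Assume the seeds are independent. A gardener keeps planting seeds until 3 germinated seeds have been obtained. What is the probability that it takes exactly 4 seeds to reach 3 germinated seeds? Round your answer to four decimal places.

0.2656

Y = trial on which the third success occurs; negative binomial, r=3, p=0.61.
P(Y=4) = C(3,2) · p^3 · (1−p)^1
= 3 · 0.22698 · 0.39 = 0.265568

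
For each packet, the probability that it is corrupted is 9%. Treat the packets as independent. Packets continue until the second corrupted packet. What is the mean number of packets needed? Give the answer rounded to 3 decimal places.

22.222

Y = total packets until the second success; negative binomial with r=2, p=0.09.
E[Y] = r / p = 2 / 0.09 = 22.22222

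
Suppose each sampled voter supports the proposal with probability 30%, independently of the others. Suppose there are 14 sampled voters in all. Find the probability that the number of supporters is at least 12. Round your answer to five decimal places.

X ~ Binomial(14, 0.30); P(X ≥ 12) = Σ C(14,k) p^k (1−p)^(14−k) over k:
  k=12: C(14,12)·0.30^12·0.70^2 = 0.0000237
  k=13: C(14,13)·0.30^13·0.70^1 = 0.0000016
  k=14: C(14,14)·0.30^14·0.70^0 = 0.0000000
Total = 0.0000253

0.00003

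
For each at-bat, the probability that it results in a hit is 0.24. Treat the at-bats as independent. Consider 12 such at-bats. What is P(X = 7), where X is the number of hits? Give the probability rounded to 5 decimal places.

X ~ Binomial(n=12, p=0.24).
P(X=7) = C(12,7) · p^7 · (1−p)^5
= 792 · 4.5865e-05 · 0.25355 = 0.0092103

0.00921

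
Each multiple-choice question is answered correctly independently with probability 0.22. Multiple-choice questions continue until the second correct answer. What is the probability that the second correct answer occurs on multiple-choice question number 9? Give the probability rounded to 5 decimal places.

Y = trial on which the second success occurs; negative binomial, r=2, p=0.22.
P(Y=9) = C(8,1) · p^2 · (1−p)^7
= 8 · 0.0484 · 0.17566 = 0.0680139

0.06801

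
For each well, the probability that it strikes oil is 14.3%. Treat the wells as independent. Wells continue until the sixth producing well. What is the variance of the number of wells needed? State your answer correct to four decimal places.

Y = total wells until the sixth success; negative binomial with r=6, p=0.143.
Var(Y) = r(1−p)/p² = 6·0.857 / 0.143² = 251.454839

251.4548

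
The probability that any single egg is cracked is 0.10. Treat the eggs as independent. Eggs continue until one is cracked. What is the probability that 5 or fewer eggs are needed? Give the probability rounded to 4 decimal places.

0.4095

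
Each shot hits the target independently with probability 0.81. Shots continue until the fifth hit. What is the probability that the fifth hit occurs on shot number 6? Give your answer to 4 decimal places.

Y = trial on which the fifth success occurs; negative binomial, r=5, p=0.81.
P(Y=6) = C(5,4) · p^5 · (1−p)^1
= 5 · 0.34868 · 0.19 = 0.331245

0.3312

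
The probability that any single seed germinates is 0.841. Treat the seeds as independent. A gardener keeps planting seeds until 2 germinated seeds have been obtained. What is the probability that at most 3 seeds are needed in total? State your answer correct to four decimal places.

Finishing within 3 seeds ⇔ at least 2 successes in the first 3. With X ~ Binomial(3, 0.841), P(Y ≤ 3) = 1 − P(X ≤ 1).
  k=0: C(3,0)·0.841^0·0.159^3 = 0.004020
  k=1: C(3,1)·0.841^1·0.159^2 = 0.063784
1 − 0.067804 = 0.932196

0.9322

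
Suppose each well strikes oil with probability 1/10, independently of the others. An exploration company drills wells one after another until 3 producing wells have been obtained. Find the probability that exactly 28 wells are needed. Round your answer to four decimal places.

Y = trial on which the third success occurs; negative binomial, r=3, p=0.10.
P(Y=28) = C(27,2) · p^3 · (1−p)^25
= 351 · 0.001 · 0.07179 = 0.025198

0.0252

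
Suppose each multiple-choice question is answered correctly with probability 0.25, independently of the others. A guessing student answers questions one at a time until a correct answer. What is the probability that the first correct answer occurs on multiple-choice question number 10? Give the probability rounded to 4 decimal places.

0.0188

Geometric (trials to first success), p = 0.25.
P(Y = 10) = (1−p)^9 · p = 0.075085 · 0.25 = 0.018771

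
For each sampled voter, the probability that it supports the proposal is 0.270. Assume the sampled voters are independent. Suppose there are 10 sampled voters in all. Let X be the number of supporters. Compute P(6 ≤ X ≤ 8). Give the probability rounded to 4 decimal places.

X ~ Binomial(10, 0.27); P(6 ≤ X ≤ 8) = Σ C(10,k) p^k (1−p)^(10−k) over k:
  k=6: C(10,6)·0.27^6·0.73^4 = 0.023104
  k=7: C(10,7)·0.27^7·0.73^3 = 0.004883
  k=8: C(10,8)·0.27^8·0.73^2 = 0.000677
Total = 0.028665

0.0287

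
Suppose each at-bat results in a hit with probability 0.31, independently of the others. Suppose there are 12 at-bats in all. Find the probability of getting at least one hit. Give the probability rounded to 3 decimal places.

0.988

P(at least one) = 1 − P(none) = 1 − (1 − 0.31)^12
= 1 − 0.01165 = 0.98835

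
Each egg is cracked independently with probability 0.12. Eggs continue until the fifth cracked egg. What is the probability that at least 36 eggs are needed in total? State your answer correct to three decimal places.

Needing more than 35 eggs ⇔ fewer than 5 successes in the first 35. With X ~ Binomial(35, 0.12), P(Y > 35) = P(X ≤ 4).
  k=0: C(35,0)·0.12^0·0.88^35 = 0.01140
  k=1: C(35,1)·0.12^1·0.88^34 = 0.05441
  k=2: C(35,2)·0.12^2·0.88^33 = 0.12613
  k=3: C(35,3)·0.12^3·0.88^32 = 0.18919
  k=4: C(35,4)·0.12^4·0.88^31 = 0.20639
P(X ≤ 4) = 0.58751

0.588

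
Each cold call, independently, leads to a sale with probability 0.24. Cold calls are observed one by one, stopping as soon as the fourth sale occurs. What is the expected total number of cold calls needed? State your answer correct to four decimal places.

Y = total cold calls until the fourth success; negative binomial with r=4, p=0.24.
E[Y] = r / p = 4 / 0.24 = 16.666667

16.6667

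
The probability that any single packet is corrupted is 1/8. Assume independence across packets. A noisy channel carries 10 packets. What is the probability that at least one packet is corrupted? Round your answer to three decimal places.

P(at least one) = 1 − P(none) = 1 − (1 − 0.125)^10
= 1 − 0.26308 = 0.73692

0.737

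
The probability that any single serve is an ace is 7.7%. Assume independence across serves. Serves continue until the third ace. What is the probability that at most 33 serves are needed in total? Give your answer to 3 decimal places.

0.472

Finishing within 33 serves ⇔ at least 3 successes in the first 33. With X ~ Binomial(33, 0.077), P(Y ≤ 33) = 1 − P(X ≤ 2).
  k=0: C(33,0)·0.077^0·0.923^33 = 0.07107
  k=1: C(33,1)·0.077^1·0.923^32 = 0.19564
  k=2: C(33,2)·0.077^2·0.923^31 = 0.26114
1 − 0.52784 = 0.47216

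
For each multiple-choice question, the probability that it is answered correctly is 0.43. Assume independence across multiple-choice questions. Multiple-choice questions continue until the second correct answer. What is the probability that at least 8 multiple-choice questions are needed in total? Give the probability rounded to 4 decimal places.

0.1228

Needing more than 7 multiple-choice questions ⇔ fewer than 2 successes in the first 7. With X ~ Binomial(7, 0.43), P(Y > 7) = P(X ≤ 1).
  k=0: C(7,0)·0.43^0·0.57^7 = 0.019549
  k=1: C(7,1)·0.43^1·0.57^6 = 0.103232
P(X ≤ 1) = 0.122781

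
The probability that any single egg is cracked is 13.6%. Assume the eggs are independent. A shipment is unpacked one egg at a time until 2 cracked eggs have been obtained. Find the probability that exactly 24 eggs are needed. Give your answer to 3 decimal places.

Y = trial on which the second success occurs; negative binomial, r=2, p=0.136.
P(Y=24) = C(23,1) · p^2 · (1−p)^22
= 23 · 0.018496 · 0.040115 = 0.01707

0.017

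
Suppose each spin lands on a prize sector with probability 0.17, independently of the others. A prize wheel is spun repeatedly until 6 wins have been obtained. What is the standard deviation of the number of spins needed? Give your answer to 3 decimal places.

13.127

Y = total spins until the sixth success; negative binomial with r=6, p=0.17.
SD(Y) = √[r(1−p)/p²] = √(172.31834) = 13.12701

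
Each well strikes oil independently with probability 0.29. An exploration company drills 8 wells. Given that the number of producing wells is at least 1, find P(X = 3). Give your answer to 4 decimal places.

0.2634

X ~ Binomial(8, 0.29). Want P(X=3 | X≥1) = P(X=3) / P(X≥1).
P(X=3) = C(8,3)·0.29^3·0.71^5 = 0.246419
P(X≥1) = 1 − 0.064575 = 0.935425
Ratio = 0.246419 / 0.935425 = 0.263430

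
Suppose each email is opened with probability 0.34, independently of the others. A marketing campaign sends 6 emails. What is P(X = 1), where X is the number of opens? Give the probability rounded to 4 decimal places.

X ~ Binomial(n=6, p=0.34).
P(X=1) = C(6,1) · p^1 · (1−p)^5
= 6 · 0.34 · 0.12523 = 0.255476

0.2555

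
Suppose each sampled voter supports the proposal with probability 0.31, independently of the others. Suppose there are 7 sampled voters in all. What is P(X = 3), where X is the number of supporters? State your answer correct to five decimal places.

0.23635

X ~ Binomial(n=7, p=0.31).
P(X=3) = C(7,3) · p^3 · (1−p)^4
= 35 · 0.029791 · 0.22667 = 0.2363467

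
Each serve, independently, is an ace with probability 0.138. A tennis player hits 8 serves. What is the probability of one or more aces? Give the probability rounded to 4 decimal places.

0.6952

P(at least one) = 1 − P(none) = 1 − (1 − 0.138)^8
= 1 − 0.304830 = 0.695170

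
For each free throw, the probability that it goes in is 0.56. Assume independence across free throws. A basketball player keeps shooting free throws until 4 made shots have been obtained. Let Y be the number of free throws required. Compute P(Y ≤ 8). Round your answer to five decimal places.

0.75839

Finishing within 8 free throws ⇔ at least 4 successes in the first 8. With X ~ Binomial(8, 0.56), P(Y ≤ 8) = 1 − P(X ≤ 3).
  k=0: C(8,0)·0.56^0·0.44^8 = 0.0014048
  k=1: C(8,1)·0.56^1·0.44^7 = 0.0143036
  k=2: C(8,2)·0.56^2·0.44^6 = 0.0637162
  k=3: C(8,3)·0.56^3·0.44^5 = 0.1621868
1 − 0.2416115 = 0.7583885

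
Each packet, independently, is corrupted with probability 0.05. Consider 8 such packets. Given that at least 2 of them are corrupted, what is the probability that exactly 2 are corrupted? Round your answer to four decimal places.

X ~ Binomial(8, 0.05). Want P(X=2 | X≥2) = P(X=2) / P(X≥2).
P(X=2) = C(8,2)·0.05^2·0.95^6 = 0.051456
P(X≥2) = 1 − 0.663420 − 0.279335 = 0.057245
Ratio = 0.051456 / 0.057245 = 0.898886

0.8989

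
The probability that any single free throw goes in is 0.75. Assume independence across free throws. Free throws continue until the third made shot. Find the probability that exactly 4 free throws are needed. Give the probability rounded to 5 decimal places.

0.31641

Y = trial on which the third success occurs; negative binomial, r=3, p=0.75.
P(Y=4) = C(3,2) · p^3 · (1−p)^1
= 3 · 0.42188 · 0.25 = 0.3164062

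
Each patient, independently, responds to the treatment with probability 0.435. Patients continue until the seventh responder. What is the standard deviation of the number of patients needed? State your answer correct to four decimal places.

4.5718

Y = total patients until the seventh success; negative binomial with r=7, p=0.435.
SD(Y) = √[r(1−p)/p²] = √(20.901044) = 4.571766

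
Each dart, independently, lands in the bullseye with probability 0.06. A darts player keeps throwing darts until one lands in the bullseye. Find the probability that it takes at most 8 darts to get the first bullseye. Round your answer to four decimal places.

Y = number of darts to the first success; geometric, p = 0.06.
P(Y ≤ 8) = 1 − (1−p)^8 = 1 − 0.609569 = 0.390431

0.3904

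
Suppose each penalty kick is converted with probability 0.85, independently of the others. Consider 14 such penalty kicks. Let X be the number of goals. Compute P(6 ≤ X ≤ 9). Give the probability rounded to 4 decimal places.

X ~ Binomial(14, 0.85); P(6 ≤ X ≤ 9) = Σ C(14,k) p^k (1−p)^(14−k) over k:
  k=6: C(14,6)·0.85^6·0.15^8 = 0.000290
  k=7: C(14,7)·0.85^7·0.15^7 = 0.001880
  k=8: C(14,8)·0.85^8·0.15^6 = 0.009321
  k=9: C(14,9)·0.85^9·0.15^5 = 0.035212
Total = 0.046703

0.0467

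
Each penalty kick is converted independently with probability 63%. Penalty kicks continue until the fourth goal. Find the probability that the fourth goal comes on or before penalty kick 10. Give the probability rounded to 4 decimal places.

Finishing within 10 penalty kicks ⇔ at least 4 successes in the first 10. With X ~ Binomial(10, 0.63), P(Y ≤ 10) = 1 − P(X ≤ 3).
  k=0: C(10,0)·0.63^0·0.37^10 = 0.000048
  k=1: C(10,1)·0.63^1·0.37^9 = 0.000819
  k=2: C(10,2)·0.63^2·0.37^8 = 0.006273
  k=3: C(10,3)·0.63^3·0.37^7 = 0.028485
1 − 0.035625 = 0.964375

0.9644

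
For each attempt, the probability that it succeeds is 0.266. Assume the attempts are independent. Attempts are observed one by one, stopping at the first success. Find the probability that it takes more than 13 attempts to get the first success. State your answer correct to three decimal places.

0.018

Y = number of attempts to the first success; geometric, p = 0.266.
P(Y > 13) = P(first 13 all fail) = (1−p)^13 = 0.01795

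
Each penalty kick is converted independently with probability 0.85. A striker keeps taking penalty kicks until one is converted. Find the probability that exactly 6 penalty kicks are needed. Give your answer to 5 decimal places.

0.00006

Geometric (trials to first success), p = 0.85.
P(Y = 6) = (1−p)^5 · p = 7.5937e-05 · 0.85 = 0.0000645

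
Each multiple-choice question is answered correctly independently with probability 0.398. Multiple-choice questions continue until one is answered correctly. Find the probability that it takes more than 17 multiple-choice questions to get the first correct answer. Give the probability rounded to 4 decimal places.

Y = number of multiple-choice questions to the first success; geometric, p = 0.398.
P(Y > 17) = P(first 17 all fail) = (1−p)^17 = 0.000179

0.0002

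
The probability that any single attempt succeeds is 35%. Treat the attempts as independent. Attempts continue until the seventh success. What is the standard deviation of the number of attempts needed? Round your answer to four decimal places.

Y = total attempts until the seventh success; negative binomial with r=7, p=0.35.
SD(Y) = √[r(1−p)/p²] = √(37.142857) = 6.094494

6.0945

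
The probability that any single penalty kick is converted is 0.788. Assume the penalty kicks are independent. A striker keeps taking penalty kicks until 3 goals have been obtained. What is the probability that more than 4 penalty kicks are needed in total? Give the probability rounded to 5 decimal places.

0.19950

Needing more than 4 penalty kicks ⇔ fewer than 3 successes in the first 4. With X ~ Binomial(4, 0.788), P(Y > 4) = P(X ≤ 2).
  k=0: C(4,0)·0.788^0·0.212^4 = 0.0020200
  k=1: C(4,1)·0.788^1·0.212^3 = 0.0300327
  k=2: C(4,2)·0.788^2·0.212^2 = 0.1674462
P(X ≤ 2) = 0.1994989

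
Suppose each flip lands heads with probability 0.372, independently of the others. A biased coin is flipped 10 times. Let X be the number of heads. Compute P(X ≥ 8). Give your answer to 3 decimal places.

X ~ Binomial(10, 0.372); P(X ≥ 8) = Σ C(10,k) p^k (1−p)^(10−k) over k:
  k=8: C(10,8)·0.372^8·0.628^2 = 0.00651
  k=9: C(10,9)·0.372^9·0.628^1 = 0.00086
  k=10: C(10,10)·0.372^10·0.628^0 = 0.00005
Total = 0.00742

0.007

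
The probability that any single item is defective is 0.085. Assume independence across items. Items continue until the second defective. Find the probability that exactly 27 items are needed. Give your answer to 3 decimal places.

0.020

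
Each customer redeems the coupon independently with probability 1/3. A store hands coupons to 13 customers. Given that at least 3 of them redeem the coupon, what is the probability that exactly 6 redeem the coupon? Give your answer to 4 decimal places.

X ~ Binomial(13, 0.333333). Want P(X=6 | X≥3) = P(X=6) / P(X≥3).
P(X=6) = C(13,6)·0.333333^6·0.666667^7 = 0.137769
P(X≥3) = 1 − 0.005138 − 0.033399 − 0.100196 = 0.861268
Ratio = 0.137769 / 0.861268 = 0.159960

0.1600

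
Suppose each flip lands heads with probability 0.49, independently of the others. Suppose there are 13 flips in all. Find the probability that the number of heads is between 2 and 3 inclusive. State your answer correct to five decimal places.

0.05142

X ~ Binomial(13, 0.49); P(2 ≤ X ≤ 3) = Σ C(13,k) p^k (1−p)^(13−k) over k:
  k=2: C(13,2)·0.49^2·0.51^11 = 0.0113700
  k=3: C(13,3)·0.49^3·0.51^10 = 0.0400549
Total = 0.0514249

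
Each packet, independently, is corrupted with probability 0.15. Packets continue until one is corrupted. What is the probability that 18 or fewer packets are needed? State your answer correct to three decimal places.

0.946

Y = number of packets to the first success; geometric, p = 0.15.
P(Y ≤ 18) = 1 − (1−p)^18 = 1 − 0.05365 = 0.94635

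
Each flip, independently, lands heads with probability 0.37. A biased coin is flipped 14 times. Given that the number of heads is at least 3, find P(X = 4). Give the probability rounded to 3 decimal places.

0.197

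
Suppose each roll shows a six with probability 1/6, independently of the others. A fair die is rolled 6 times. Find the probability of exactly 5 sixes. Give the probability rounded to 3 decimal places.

0.001

X ~ Binomial(n=6, p=0.166667).
P(X=5) = C(6,5) · p^5 · (1−p)^1
= 6 · 0.0001286 · 0.83333 = 0.00064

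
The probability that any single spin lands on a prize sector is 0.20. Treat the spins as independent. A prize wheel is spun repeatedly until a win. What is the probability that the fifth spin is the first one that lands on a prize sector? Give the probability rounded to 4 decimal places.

0.0819

Geometric (trials to first success), p = 0.20.
P(Y = 5) = (1−p)^4 · p = 0.4096 · 0.20 = 0.081920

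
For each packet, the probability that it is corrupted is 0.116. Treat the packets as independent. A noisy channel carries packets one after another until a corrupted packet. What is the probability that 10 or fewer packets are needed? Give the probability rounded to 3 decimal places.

0.709

Y = number of packets to the first success; geometric, p = 0.116.
P(Y ≤ 10) = 1 − (1−p)^10 = 1 − 0.29142 = 0.70858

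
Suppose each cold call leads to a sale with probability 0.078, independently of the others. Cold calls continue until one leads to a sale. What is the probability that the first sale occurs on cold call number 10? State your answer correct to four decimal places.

Geometric (trials to first success), p = 0.078.
P(Y = 10) = (1−p)^9 · p = 0.48148 · 0.078 = 0.037555

0.0376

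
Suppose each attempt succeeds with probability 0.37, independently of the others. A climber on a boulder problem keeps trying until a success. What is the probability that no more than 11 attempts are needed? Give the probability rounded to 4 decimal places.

Y = number of attempts to the first success; geometric, p = 0.37.
P(Y ≤ 11) = 1 − (1−p)^11 = 1 − 0.006205 = 0.993795

0.9938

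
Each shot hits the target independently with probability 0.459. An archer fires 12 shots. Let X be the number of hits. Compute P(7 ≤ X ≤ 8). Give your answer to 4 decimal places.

X ~ Binomial(12, 0.459); P(7 ≤ X ≤ 8) = Σ C(12,k) p^k (1−p)^(12−k) over k:
  k=7: C(12,7)·0.459^7·0.541^5 = 0.157543
  k=8: C(12,8)·0.459^8·0.541^4 = 0.083540
Total = 0.241084

0.2411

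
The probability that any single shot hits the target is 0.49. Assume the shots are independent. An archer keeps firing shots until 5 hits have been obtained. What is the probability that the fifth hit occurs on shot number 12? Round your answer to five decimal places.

Y = trial on which the fifth success occurs; negative binomial, r=5, p=0.49.
P(Y=12) = C(11,4) · p^5 · (1−p)^7
= 330 · 0.028248 · 0.0089741 = 0.0836538

0.08365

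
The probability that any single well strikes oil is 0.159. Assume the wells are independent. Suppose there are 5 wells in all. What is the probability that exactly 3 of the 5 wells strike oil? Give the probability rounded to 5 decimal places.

0.02843

X ~ Binomial(n=5, p=0.159).
P(X=3) = C(5,3) · p^3 · (1−p)^2
= 10 · 0.0040197 · 0.70728 = 0.0284304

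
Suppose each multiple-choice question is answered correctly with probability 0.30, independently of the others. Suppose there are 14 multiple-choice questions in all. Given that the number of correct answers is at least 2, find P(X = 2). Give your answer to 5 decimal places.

X ~ Binomial(14, 0.30). Want P(X=2 | X≥2) = P(X=2) / P(X≥2).
P(X=2) = C(14,2)·0.30^2·0.70^12 = 0.1133601
P(X≥2) = 1 − 0.0067822 − 0.0406934 = 0.9525244
Ratio = 0.1133601 / 0.9525244 = 0.1190102

0.11901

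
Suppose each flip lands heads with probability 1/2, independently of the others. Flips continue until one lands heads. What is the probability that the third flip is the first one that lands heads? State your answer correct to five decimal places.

0.12500

Geometric (trials to first success), p = 0.50.
P(Y = 3) = (1−p)^2 · p = 0.25 · 0.50 = 0.1250000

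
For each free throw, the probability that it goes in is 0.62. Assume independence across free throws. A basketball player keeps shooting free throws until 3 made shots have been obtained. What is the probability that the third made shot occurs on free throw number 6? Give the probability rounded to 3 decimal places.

Y = trial on which the third success occurs; negative binomial, r=3, p=0.62.
P(Y=6) = C(5,2) · p^3 · (1−p)^3
= 10 · 0.23833 · 0.054872 = 0.13078

0.131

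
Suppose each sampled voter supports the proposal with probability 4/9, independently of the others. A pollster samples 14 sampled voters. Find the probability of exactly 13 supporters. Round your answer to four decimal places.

0.0002

X ~ Binomial(n=14, p=0.444444).
P(X=13) = C(14,13) · p^13 · (1−p)^1
= 14 · 2.6401e-05 · 0.55556 = 0.000205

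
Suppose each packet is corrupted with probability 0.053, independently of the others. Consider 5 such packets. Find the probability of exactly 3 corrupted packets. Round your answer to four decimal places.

0.0013

X ~ Binomial(n=5, p=0.053).
P(X=3) = C(5,3) · p^3 · (1−p)^2
= 10 · 0.00014888 · 0.89681 = 0.001335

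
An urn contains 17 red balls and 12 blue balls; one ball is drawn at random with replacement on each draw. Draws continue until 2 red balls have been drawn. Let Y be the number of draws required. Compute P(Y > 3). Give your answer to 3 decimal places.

0.372

Needing more than 3 draws ⇔ fewer than 2 successes in the first 3. With X ~ Binomial(3, 0.586207), P(Y > 3) = P(X ≤ 1).
  k=0: C(3,0)·0.586207^0·0.413793^3 = 0.07085
  k=1: C(3,1)·0.586207^1·0.413793^2 = 0.30112
P(X ≤ 1) = 0.37197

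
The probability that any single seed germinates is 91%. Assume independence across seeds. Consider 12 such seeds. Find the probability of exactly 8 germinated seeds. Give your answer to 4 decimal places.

X ~ Binomial(n=12, p=0.91).
P(X=8) = C(12,8) · p^8 · (1−p)^4
= 495 · 0.47025 · 6.561e-05 = 0.015272

0.0153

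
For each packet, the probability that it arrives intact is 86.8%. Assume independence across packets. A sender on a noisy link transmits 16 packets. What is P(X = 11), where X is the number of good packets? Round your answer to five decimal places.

0.03689

X ~ Binomial(n=16, p=0.868).
P(X=11) = C(16,11) · p^11 · (1−p)^5
= 4368 · 0.21073 · 4.0075e-05 = 0.0368867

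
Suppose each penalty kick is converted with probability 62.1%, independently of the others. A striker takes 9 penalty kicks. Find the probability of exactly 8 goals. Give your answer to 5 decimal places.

X ~ Binomial(n=9, p=0.621).
P(X=8) = C(9,8) · p^8 · (1−p)^1
= 9 · 0.022117 · 0.379 = 0.0754422

0.07544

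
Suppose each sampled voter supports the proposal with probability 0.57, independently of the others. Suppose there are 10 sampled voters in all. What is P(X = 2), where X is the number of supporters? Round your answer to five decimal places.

0.01709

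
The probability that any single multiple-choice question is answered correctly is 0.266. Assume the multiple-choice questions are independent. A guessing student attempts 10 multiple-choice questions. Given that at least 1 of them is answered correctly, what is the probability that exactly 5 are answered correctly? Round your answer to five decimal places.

X ~ Binomial(10, 0.266). Want P(X=5 | X≥1) = P(X=5) / P(X≥1).
P(X=5) = C(10,5)·0.266^5·0.734^5 = 0.0714972
P(X≥1) = 1 − 0.0453900 = 0.9546100
Ratio = 0.0714972 / 0.9546100 = 0.0748968

0.07490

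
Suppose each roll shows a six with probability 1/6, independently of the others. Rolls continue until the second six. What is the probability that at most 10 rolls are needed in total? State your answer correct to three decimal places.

Finishing within 10 rolls ⇔ at least 2 successes in the first 10. With X ~ Binomial(10, 0.166667), P(Y ≤ 10) = 1 − P(X ≤ 1).
  k=0: C(10,0)·0.166667^0·0.833333^10 = 0.16151
  k=1: C(10,1)·0.166667^1·0.833333^9 = 0.32301
1 − 0.48452 = 0.51548

0.515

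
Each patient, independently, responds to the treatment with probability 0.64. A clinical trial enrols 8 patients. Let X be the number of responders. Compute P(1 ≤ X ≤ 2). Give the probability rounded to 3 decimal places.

X ~ Binomial(8, 0.64); P(1 ≤ X ≤ 2) = Σ C(8,k) p^k (1−p)^(8−k) over k:
  k=1: C(8,1)·0.64^1·0.36^7 = 0.00401
  k=2: C(8,2)·0.64^2·0.36^6 = 0.02497
Total = 0.02898

0.029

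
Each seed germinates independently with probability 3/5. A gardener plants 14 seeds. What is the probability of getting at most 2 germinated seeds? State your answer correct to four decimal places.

0.0006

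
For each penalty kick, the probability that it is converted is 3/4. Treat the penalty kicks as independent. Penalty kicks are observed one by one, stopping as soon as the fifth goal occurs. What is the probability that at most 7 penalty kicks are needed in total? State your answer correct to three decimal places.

0.756

Finishing within 7 penalty kicks ⇔ at least 5 successes in the first 7. With X ~ Binomial(7, 0.75), P(Y ≤ 7) = 1 − P(X ≤ 4).
  k=0: C(7,0)·0.75^0·0.25^7 = 0.00006
  k=1: C(7,1)·0.75^1·0.25^6 = 0.00128
  k=2: C(7,2)·0.75^2·0.25^5 = 0.01154
  k=3: C(7,3)·0.75^3·0.25^4 = 0.05768
  k=4: C(7,4)·0.75^4·0.25^3 = 0.17303
1 − 0.24359 = 0.75641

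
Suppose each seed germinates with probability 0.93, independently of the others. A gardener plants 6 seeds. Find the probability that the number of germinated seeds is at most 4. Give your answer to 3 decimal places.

X ~ Binomial(6, 0.93); P(X ≤ 4) = Σ C(6,k) p^k (1−p)^(6−k) over k:
  k=0: C(6,0)·0.93^0·0.07^6 = 0.00000
  k=1: C(6,1)·0.93^1·0.07^5 = 0.00001
  k=2: C(6,2)·0.93^2·0.07^4 = 0.00031
  k=3: C(6,3)·0.93^3·0.07^3 = 0.00552
  k=4: C(6,4)·0.93^4·0.07^2 = 0.05498
Total = 0.06082

0.061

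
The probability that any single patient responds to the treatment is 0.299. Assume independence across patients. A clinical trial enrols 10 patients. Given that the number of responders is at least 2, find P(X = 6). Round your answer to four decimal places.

X ~ Binomial(10, 0.299). Want P(X=6 | X≥2) = P(X=6) / P(X≥2).
P(X=6) = C(10,6)·0.299^6·0.701^4 = 0.036234
P(X≥2) = 1 − 0.028654 − 0.122217 = 0.849129
Ratio = 0.036234 / 0.849129 = 0.042672

0.0427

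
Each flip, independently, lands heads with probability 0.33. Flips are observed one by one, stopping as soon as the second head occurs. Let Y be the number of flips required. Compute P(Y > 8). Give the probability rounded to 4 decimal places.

0.2006

Needing more than 8 flips ⇔ fewer than 2 successes in the first 8. With X ~ Binomial(8, 0.33), P(Y > 8) = P(X ≤ 1).
  k=0: C(8,0)·0.33^0·0.67^8 = 0.040607
  k=1: C(8,1)·0.33^1·0.67^7 = 0.160003
P(X ≤ 1) = 0.200610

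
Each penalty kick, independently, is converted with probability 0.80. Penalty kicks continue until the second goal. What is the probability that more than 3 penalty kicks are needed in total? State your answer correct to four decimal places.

0.1040

Needing more than 3 penalty kicks ⇔ fewer than 2 successes in the first 3. With X ~ Binomial(3, 0.80), P(Y > 3) = P(X ≤ 1).
  k=0: C(3,0)·0.80^0·0.20^3 = 0.008000
  k=1: C(3,1)·0.80^1·0.20^2 = 0.096000
P(X ≤ 1) = 0.104000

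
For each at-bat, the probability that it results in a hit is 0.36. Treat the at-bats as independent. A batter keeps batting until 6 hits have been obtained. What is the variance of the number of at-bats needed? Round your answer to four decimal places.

Y = total at-bats until the sixth success; negative binomial with r=6, p=0.36.
Var(Y) = r(1−p)/p² = 6·0.64 / 0.36² = 29.629630

29.6296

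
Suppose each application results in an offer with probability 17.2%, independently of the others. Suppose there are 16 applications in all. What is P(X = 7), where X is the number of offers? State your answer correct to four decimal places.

0.0093

X ~ Binomial(n=16, p=0.172).
P(X=7) = C(16,7) · p^7 · (1−p)^9
= 11440 · 4.4535e-06 · 0.18292 = 0.009320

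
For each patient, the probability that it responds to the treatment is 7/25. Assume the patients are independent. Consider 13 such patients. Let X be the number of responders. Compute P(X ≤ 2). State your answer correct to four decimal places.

X ~ Binomial(13, 0.28); P(X ≤ 2) = Σ C(13,k) p^k (1−p)^(13−k) over k:
  k=0: C(13,0)·0.28^0·0.72^13 = 0.013974
  k=1: C(13,1)·0.28^1·0.72^12 = 0.070647
  k=2: C(13,2)·0.28^2·0.72^11 = 0.164842
Total = 0.249463

0.2495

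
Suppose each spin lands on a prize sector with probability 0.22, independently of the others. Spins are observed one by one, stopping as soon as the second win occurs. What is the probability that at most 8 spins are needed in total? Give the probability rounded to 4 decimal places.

0.5538

Finishing within 8 spins ⇔ at least 2 successes in the first 8. With X ~ Binomial(8, 0.22), P(Y ≤ 8) = 1 − P(X ≤ 1).
  k=0: C(8,0)·0.22^0·0.78^8 = 0.137011
  k=1: C(8,1)·0.22^1·0.78^7 = 0.309154
1 − 0.446165 = 0.553835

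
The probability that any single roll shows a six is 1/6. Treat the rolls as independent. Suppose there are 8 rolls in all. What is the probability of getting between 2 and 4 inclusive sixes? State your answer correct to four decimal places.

0.3907

X ~ Binomial(8, 0.166667); P(2 ≤ X ≤ 4) = Σ C(8,k) p^k (1−p)^(8−k) over k:
  k=2: C(8,2)·0.166667^2·0.833333^6 = 0.260476
  k=3: C(8,3)·0.166667^3·0.833333^5 = 0.104190
  k=4: C(8,4)·0.166667^4·0.833333^4 = 0.026048
Total = 0.390714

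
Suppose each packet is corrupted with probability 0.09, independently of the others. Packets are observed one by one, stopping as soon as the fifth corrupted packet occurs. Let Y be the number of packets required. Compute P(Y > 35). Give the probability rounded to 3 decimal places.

Needing more than 35 packets ⇔ fewer than 5 successes in the first 35. With X ~ Binomial(35, 0.09), P(Y > 35) = P(X ≤ 4).
  k=0: C(35,0)·0.09^0·0.91^35 = 0.03685
  k=1: C(35,1)·0.09^1·0.91^34 = 0.12756
  k=2: C(35,2)·0.09^2·0.91^33 = 0.21447
  k=3: C(35,3)·0.09^3·0.91^32 = 0.23333
  k=4: C(35,4)·0.09^4·0.91^31 = 0.18461
P(X ≤ 4) = 0.79682

0.797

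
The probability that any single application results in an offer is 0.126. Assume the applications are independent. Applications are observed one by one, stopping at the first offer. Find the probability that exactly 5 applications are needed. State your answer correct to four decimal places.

0.0735

Geometric (trials to first success), p = 0.126.
P(Y = 5) = (1−p)^4 · p = 0.58351 · 0.126 = 0.073522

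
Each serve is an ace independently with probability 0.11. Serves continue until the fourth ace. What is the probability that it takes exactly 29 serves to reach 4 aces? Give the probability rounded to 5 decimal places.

Y = trial on which the fourth success occurs; negative binomial, r=4, p=0.11.
P(Y=29) = C(28,3) · p^4 · (1−p)^25
= 3276 · 0.00014641 · 0.054294 = 0.0260414

0.02604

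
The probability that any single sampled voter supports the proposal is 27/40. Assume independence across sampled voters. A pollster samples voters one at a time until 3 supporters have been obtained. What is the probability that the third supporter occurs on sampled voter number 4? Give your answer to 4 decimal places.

0.2999

Y = trial on which the third success occurs; negative binomial, r=3, p=0.675.
P(Y=4) = C(3,2) · p^3 · (1−p)^1
= 3 · 0.30755 · 0.325 = 0.299858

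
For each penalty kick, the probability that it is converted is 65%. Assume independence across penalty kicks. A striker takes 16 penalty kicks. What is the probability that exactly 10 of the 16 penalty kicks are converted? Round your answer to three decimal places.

X ~ Binomial(n=16, p=0.65).
P(X=10) = C(16,10) · p^10 · (1−p)^6
= 8008 · 0.013463 · 0.0018383 = 0.19818

0.198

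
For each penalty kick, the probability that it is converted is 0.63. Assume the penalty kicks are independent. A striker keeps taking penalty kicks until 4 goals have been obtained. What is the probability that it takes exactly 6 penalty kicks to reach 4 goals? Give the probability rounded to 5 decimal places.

0.21566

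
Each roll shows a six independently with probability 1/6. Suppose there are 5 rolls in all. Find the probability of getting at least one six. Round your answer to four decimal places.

P(at least one) = 1 − P(none) = 1 − (1 − 0.166667)^5
= 1 − 0.401878 = 0.598122

0.5981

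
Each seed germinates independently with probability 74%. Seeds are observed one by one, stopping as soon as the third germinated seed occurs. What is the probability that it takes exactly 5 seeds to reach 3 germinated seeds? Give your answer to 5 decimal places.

0.16436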